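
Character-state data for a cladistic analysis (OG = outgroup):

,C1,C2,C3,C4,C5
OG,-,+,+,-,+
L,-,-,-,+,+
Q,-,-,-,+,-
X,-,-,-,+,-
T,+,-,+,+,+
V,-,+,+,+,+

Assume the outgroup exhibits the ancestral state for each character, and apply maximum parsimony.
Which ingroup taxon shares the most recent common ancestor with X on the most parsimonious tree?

Character polarity is set by the outgroup: the derived state is whichever differs from the outgroup's state, so for C2, C3, C5 the derived state is '-', and for the remaining characters it is '+'.
C1: derived state '+' in T only — an autapomorphy, so it tells us nothing about relationships among taxa.
C2: derived state '-' in L, Q, T, and X only — synapomorphy for {L, Q, T, X}.
C3 (derived state '-') is shared by L, Q, and X — a synapomorphy uniting that clade.
All ingroup taxa share the derived state '+' for C4; it defines the ingroup but does not resolve relationships within it.
Only Q and X show the derived state '-' for C5, supporting them as a clade.
Most parsimonious ingroup topology: ((((Q,X),L),T),V).
X and Q form a cherry on this tree, so they are sister taxa.

Q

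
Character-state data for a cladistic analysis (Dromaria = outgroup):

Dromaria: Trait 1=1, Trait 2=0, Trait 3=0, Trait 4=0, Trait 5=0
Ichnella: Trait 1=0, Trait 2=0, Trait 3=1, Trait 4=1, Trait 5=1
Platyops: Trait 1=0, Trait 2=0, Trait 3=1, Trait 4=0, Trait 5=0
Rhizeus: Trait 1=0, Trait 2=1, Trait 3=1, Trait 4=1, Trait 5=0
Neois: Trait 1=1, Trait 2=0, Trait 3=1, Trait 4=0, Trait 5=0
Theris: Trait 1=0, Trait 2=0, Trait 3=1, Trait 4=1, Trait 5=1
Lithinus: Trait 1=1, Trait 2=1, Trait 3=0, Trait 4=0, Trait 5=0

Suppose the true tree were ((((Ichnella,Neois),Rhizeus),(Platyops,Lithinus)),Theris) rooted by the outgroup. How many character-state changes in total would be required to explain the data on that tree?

Map each character onto ((((Ichnella,Neois),Rhizeus),(Platyops,Lithinus)),Theris) (rooted by Dromaria) and count the minimum state changes it requires (Fitch parsimony):
Trait 1: 3; Trait 2: 2; Trait 3: 2; Trait 4: 3; Trait 5: 2.
Total tree length = 12.

12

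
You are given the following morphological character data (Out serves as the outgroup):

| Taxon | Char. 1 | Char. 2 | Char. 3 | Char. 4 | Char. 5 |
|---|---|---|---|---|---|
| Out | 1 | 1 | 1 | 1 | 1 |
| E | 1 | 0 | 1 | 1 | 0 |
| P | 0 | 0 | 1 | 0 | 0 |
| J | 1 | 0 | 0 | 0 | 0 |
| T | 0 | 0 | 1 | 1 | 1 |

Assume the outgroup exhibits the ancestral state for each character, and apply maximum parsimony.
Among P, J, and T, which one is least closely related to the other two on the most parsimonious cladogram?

T

The outgroup has state '1' for every character, so '0' is the derived state throughout.
Char. 1 (state '0') occurs in P and T but conflicts with the nesting implied by the other characters — most parsimoniously interpreted as homoplasy.
Char. 2 (derived state '0') is shared by all ingroup taxa — unites the whole ingroup.
Char. 3: derived state '0' in J only — an autapomorphy, so it tells us nothing about relationships among taxa.
Char. 4: derived state '0' in J and P only — synapomorphy for {J, P}.
Only E, J, and P show the derived state '0' for Char. 5, supporting them as a clade.
Most parsimonious ingroup topology: ((E,(P,J)),T).
J and P share a more recent common ancestor with each other than either does with T, so T is the least closely related of the three.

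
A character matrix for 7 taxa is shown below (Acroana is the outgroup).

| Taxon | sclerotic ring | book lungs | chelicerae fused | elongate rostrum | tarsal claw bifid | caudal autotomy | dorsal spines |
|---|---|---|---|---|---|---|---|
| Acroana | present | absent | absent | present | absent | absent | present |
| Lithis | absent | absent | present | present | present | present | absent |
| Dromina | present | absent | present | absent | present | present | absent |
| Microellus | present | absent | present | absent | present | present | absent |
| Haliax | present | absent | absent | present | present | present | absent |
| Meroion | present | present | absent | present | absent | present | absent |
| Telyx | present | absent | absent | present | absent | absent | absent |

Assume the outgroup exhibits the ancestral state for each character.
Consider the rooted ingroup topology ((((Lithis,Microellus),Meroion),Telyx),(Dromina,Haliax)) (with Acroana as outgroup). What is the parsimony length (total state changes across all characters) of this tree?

Map each character onto ((((Lithis,Microellus),Meroion),Telyx),(Dromina,Haliax)) (rooted by Acroana) and count the minimum state changes it requires (Fitch parsimony):
sclerotic ring: 1; book lungs: 1; chelicerae fused: 2; elongate rostrum: 2; tarsal claw bifid: 2; caudal autotomy: 2; dorsal spines: 1.
Total tree length = 11.

11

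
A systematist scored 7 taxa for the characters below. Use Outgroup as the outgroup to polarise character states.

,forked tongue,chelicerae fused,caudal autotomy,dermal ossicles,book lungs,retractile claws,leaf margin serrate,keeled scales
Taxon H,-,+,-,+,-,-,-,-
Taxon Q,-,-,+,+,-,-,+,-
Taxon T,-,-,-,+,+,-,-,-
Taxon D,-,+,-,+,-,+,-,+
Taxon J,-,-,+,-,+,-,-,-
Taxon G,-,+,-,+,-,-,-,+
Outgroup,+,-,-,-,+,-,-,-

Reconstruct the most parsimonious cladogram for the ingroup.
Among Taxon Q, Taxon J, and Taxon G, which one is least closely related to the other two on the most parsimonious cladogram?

Character polarity is set by the outgroup: the derived state is whichever differs from the outgroup's state, so for forked tongue, book lungs the derived state is '-', and for the remaining characters it is '+'.
forked tongue (derived state '-') is shared by all ingroup taxa — unites the whole ingroup.
Only Taxon D, Taxon G, and Taxon H show the derived state '+' for chelicerae fused, supporting them as a clade.
caudal autotomy (state '+') occurs in Taxon J and Taxon Q but conflicts with the nesting implied by the other characters — most parsimoniously interpreted as homoplasy.
Only Taxon D, Taxon G, Taxon H, Taxon Q, and Taxon T show the derived state '+' for dermal ossicles, supporting them as a clade.
book lungs: derived state '-' in Taxon D, Taxon G, Taxon H, and Taxon Q only — synapomorphy for {Taxon D, Taxon G, Taxon H, Taxon Q}.
retractile claws: derived state '+' in Taxon D only — an autapomorphy, so it tells us nothing about relationships among taxa.
leaf margin serrate: derived state '+' in Taxon Q only — an autapomorphy, so it tells us nothing about relationships among taxa.
Only Taxon D and Taxon G show the derived state '+' for keeled scales, supporting them as a clade.
Most parsimonious ingroup topology: (((((Taxon G,Taxon D),Taxon H),Taxon Q),Taxon T),Taxon J).
Taxon G and Taxon Q share a more recent common ancestor with each other than either does with Taxon J, so Taxon J is the least closely related of the three.

Taxon J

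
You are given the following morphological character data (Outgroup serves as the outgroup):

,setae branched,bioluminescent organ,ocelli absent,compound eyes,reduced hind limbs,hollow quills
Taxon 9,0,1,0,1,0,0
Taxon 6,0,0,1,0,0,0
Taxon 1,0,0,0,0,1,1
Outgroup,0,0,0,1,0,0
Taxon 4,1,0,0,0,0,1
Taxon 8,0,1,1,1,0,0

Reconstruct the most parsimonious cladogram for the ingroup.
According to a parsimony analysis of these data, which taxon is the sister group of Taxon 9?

Taxon 8

Character polarity is set by the outgroup: the derived state is whichever differs from the outgroup's state, so for compound eyes the derived state is '0', and for the remaining characters it is '1'.
setae branched: derived state '1' in Taxon 4 only — an autapomorphy, so it tells us nothing about relationships among taxa.
Only Taxon 8 and Taxon 9 show the derived state '1' for bioluminescent organ, supporting them as a clade.
ocelli absent (state '1') occurs in Taxon 6 and Taxon 8 but conflicts with the nesting implied by the other characters — most parsimoniously interpreted as homoplasy.
Only Taxon 1, Taxon 4, and Taxon 6 show the derived state '0' for compound eyes, supporting them as a clade.
reduced hind limbs (derived state '1') is unique to Taxon 1 (autapomorphy; uninformative for grouping).
Only Taxon 1 and Taxon 4 show the derived state '1' for hollow quills, supporting them as a clade.
Most parsimonious ingroup topology: (((Taxon 4,Taxon 1),Taxon 6),(Taxon 8,Taxon 9)).
Taxon 9 and Taxon 8 form a cherry on this tree, so they are sister taxa.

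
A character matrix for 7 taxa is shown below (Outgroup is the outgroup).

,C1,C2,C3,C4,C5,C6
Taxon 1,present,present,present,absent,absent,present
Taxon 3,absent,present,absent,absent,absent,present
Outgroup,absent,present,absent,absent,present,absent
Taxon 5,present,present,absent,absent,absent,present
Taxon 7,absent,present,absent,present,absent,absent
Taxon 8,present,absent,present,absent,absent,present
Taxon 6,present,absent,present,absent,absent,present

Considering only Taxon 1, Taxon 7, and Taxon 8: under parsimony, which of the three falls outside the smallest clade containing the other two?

Taxon 7

Character polarity is set by the outgroup: the derived state is whichever differs from the outgroup's state, so for C2, C5 the derived state is 'absent', and for the remaining characters it is 'present'.
C1 (derived state 'present') is shared by Taxon 1, Taxon 5, Taxon 6, and Taxon 8 — a synapomorphy uniting that clade.
Only Taxon 6 and Taxon 8 show the derived state 'absent' for C2, supporting them as a clade.
C3 (derived state 'present') is shared by Taxon 1, Taxon 6, and Taxon 8 — a synapomorphy uniting that clade.
C4 (derived state 'present') is unique to Taxon 7 (autapomorphy; uninformative for grouping).
All ingroup taxa share the derived state 'absent' for C5; it defines the ingroup but does not resolve relationships within it.
C6: derived state 'present' in Taxon 1, Taxon 3, Taxon 5, Taxon 6, and Taxon 8 only — synapomorphy for {Taxon 1, Taxon 3, Taxon 5, Taxon 6, Taxon 8}.
Most parsimonious ingroup topology: (Taxon 7,((((Taxon 6,Taxon 8),Taxon 1),Taxon 5),Taxon 3)).
Taxon 1 and Taxon 8 share a more recent common ancestor with each other than either does with Taxon 7, so Taxon 7 is the least closely related of the three.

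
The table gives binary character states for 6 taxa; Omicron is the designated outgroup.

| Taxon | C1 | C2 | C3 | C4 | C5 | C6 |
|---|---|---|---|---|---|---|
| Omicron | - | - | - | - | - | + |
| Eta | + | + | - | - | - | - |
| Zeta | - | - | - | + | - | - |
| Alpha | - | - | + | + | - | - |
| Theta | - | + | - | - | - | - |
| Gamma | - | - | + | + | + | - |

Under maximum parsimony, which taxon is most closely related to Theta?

Character polarity is set by the outgroup: the derived state is whichever differs from the outgroup's state, so for C6 the derived state is '-', and for the remaining characters it is '+'.
C1 (derived state '+') is unique to Eta (autapomorphy; uninformative for grouping).
C2 (derived state '+') is shared by Eta and Theta — a synapomorphy uniting that clade.
Only Alpha and Gamma show the derived state '+' for C3, supporting them as a clade.
C4 (derived state '+') is shared by Alpha, Gamma, and Zeta — a synapomorphy uniting that clade.
C5 (derived state '+') is unique to Gamma (autapomorphy; uninformative for grouping).
C6 (derived state '-') is shared by all ingroup taxa — unites the whole ingroup.
Most parsimonious ingroup topology: ((Eta,Theta),(Zeta,(Alpha,Gamma))).
Theta and Eta form a cherry on this tree, so they are sister taxa.

Eta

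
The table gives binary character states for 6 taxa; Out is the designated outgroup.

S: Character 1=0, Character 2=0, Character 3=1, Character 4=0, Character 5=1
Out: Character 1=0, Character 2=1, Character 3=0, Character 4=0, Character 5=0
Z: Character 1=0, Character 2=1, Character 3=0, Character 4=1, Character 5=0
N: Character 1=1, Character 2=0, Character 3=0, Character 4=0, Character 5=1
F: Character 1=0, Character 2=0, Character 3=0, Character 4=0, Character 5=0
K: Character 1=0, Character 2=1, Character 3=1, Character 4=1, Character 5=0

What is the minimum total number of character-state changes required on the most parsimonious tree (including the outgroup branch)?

Character polarity is set by the outgroup: the derived state is whichever differs from the outgroup's state, so for Character 2 the derived state is '0', and for the remaining characters it is '1'.
Character 1 (derived state '1') is unique to N (autapomorphy; uninformative for grouping).
Character 2 (derived state '0') is shared by F, N, and S — a synapomorphy uniting that clade.
Character 3 (state '1') occurs in K and S but conflicts with the nesting implied by the other characters — most parsimoniously interpreted as homoplasy.
Character 4: derived state '1' in K and Z only — synapomorphy for {K, Z}.
Only N and S show the derived state '1' for Character 5, supporting them as a clade.
Most parsimonious ingroup topology: ((F,(N,S)),(Z,K)).
Changes per character on this tree: Character 1: 1; Character 2: 1; Character 3: 2; Character 4: 1; Character 5: 1.
Total = 6.

6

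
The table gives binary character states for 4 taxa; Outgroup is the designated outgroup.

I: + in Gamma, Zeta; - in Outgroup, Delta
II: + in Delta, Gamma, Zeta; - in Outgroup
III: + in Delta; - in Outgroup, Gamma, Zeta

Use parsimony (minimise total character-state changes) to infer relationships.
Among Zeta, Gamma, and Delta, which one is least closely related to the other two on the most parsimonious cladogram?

Delta

The outgroup has state '-' for every character, so '+' is the derived state throughout.
Only Gamma and Zeta show the derived state '+' for I, supporting them as a clade.
All ingroup taxa share the derived state '+' for II; it defines the ingroup but does not resolve relationships within it.
III: derived state '+' in Delta only — an autapomorphy, so it tells us nothing about relationships among taxa.
Most parsimonious ingroup topology: (Delta,(Gamma,Zeta)).
Gamma and Zeta share a more recent common ancestor with each other than either does with Delta, so Delta is the least closely related of the three.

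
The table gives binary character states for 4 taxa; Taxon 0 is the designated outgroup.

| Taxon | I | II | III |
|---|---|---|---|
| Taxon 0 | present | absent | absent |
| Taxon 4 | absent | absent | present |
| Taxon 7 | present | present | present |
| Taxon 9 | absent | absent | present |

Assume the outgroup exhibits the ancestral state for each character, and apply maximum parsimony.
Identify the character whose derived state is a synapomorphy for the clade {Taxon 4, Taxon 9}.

I

Character polarity is set by the outgroup: the derived state is whichever differs from the outgroup's state, so for I the derived state is 'absent', and for the remaining characters it is 'present'.
Only Taxon 4 and Taxon 9 show the derived state 'absent' for I, supporting them as a clade.
II: derived state 'present' in Taxon 7 only — an autapomorphy, so it tells us nothing about relationships among taxa.
All ingroup taxa share the derived state 'present' for III; it defines the ingroup but does not resolve relationships within it.
Most parsimonious ingroup topology: ((Taxon 4,Taxon 9),Taxon 7).
The clade {Taxon 4, Taxon 9} is supported by I: its derived state 'absent' occurs in exactly those taxa and in no other taxon (including the outgroup).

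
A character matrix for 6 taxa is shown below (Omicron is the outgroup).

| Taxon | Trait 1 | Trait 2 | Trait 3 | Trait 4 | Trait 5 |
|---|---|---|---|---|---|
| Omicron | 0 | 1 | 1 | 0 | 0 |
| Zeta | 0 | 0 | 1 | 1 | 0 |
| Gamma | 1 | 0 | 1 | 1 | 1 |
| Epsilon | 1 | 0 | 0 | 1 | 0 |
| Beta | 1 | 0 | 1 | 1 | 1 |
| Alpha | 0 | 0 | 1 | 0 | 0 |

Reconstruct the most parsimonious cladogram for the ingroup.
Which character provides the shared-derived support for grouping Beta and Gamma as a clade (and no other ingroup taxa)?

Trait 5

Character polarity is set by the outgroup: the derived state is whichever differs from the outgroup's state, so for Trait 2, Trait 3 the derived state is '0', and for the remaining characters it is '1'.
Only Beta, Epsilon, and Gamma show the derived state '1' for Trait 1, supporting them as a clade.
Trait 2 (derived state '0') is shared by all ingroup taxa — unites the whole ingroup.
Trait 3 (derived state '0') is unique to Epsilon (autapomorphy; uninformative for grouping).
Trait 4 (derived state '1') is shared by Beta, Epsilon, Gamma, and Zeta — a synapomorphy uniting that clade.
Trait 5: derived state '1' in Beta and Gamma only — synapomorphy for {Beta, Gamma}.
Most parsimonious ingroup topology: ((Zeta,((Gamma,Beta),Epsilon)),Alpha).
The clade {Beta, Gamma} is supported by Trait 5: its derived state '1' occurs in exactly those taxa and in no other taxon (including the outgroup).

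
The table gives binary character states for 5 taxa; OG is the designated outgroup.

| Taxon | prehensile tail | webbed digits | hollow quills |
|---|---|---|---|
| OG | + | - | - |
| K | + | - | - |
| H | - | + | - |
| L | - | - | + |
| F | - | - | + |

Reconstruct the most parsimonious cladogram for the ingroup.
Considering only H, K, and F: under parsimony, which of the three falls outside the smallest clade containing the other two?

K

Character polarity is set by the outgroup: the derived state is whichever differs from the outgroup's state, so for prehensile tail the derived state is '-', and for the remaining characters it is '+'.
prehensile tail (derived state '-') is shared by F, H, and L — a synapomorphy uniting that clade.
webbed digits (derived state '+') is unique to H (autapomorphy; uninformative for grouping).
Only F and L show the derived state '+' for hollow quills, supporting them as a clade.
Most parsimonious ingroup topology: (K,(H,(L,F))).
H and F share a more recent common ancestor with each other than either does with K, so K is the least closely related of the three.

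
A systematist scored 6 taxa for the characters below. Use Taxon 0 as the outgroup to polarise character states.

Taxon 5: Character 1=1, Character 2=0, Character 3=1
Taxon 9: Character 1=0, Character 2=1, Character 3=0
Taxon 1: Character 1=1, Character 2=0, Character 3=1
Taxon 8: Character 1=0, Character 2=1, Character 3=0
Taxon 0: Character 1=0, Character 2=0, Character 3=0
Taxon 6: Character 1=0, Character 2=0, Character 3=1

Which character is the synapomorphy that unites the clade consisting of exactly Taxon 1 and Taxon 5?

The outgroup has state '0' for every character, so '1' is the derived state throughout.
Character 1: derived state '1' in Taxon 1 and Taxon 5 only — synapomorphy for {Taxon 1, Taxon 5}.
Character 2: derived state '1' in Taxon 8 and Taxon 9 only — synapomorphy for {Taxon 8, Taxon 9}.
Character 3 (derived state '1') is shared by Taxon 1, Taxon 5, and Taxon 6 — a synapomorphy uniting that clade.
Most parsimonious ingroup topology: (((Taxon 5,Taxon 1),Taxon 6),(Taxon 8,Taxon 9)).
The clade {Taxon 1, Taxon 5} is supported by Character 1: its derived state '1' occurs in exactly those taxa and in no other taxon (including the outgroup).

Character 1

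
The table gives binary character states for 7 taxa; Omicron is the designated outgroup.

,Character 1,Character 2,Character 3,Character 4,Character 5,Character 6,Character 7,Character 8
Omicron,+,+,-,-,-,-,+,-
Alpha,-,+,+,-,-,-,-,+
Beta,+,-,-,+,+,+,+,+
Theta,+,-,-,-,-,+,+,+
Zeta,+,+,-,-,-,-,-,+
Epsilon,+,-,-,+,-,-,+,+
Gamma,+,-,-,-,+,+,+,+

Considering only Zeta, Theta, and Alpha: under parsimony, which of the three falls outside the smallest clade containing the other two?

Character polarity is set by the outgroup: the derived state is whichever differs from the outgroup's state, so for Character 1, Character 2, Character 7 the derived state is '-', and for the remaining characters it is '+'.
Character 1 (derived state '-') is unique to Alpha (autapomorphy; uninformative for grouping).
Only Beta, Epsilon, Gamma, and Theta show the derived state '-' for Character 2, supporting them as a clade.
Character 3: derived state '+' in Alpha only — an autapomorphy, so it tells us nothing about relationships among taxa.
Character 4 groups Beta and Epsilon, which is incompatible with the clades supported by the remaining characters; treating it as convergent (homoplasy) costs fewer steps than any alternative tree.
Only Beta and Gamma show the derived state '+' for Character 5, supporting them as a clade.
Character 6 (derived state '+') is shared by Beta, Gamma, and Theta — a synapomorphy uniting that clade.
Character 7 (derived state '-') is shared by Alpha and Zeta — a synapomorphy uniting that clade.
Character 8 (derived state '+') is shared by all ingroup taxa — unites the whole ingroup.
Most parsimonious ingroup topology: ((Alpha,Zeta),(((Beta,Gamma),Theta),Epsilon)).
Alpha and Zeta share a more recent common ancestor with each other than either does with Theta, so Theta is the least closely related of the three.

Theta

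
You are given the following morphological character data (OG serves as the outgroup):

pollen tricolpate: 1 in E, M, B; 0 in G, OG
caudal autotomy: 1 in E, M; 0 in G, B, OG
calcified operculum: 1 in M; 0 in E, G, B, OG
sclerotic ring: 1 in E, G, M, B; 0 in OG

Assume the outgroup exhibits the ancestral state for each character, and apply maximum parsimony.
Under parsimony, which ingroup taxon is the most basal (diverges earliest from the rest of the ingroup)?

G

The outgroup has state '0' for every character, so '1' is the derived state throughout.
pollen tricolpate (derived state '1') is shared by B, E, and M — a synapomorphy uniting that clade.
caudal autotomy: derived state '1' in E and M only — synapomorphy for {E, M}.
calcified operculum (derived state '1') is unique to M (autapomorphy; uninformative for grouping).
All ingroup taxa share the derived state '1' for sclerotic ring; it defines the ingroup but does not resolve relationships within it.
Most parsimonious ingroup topology: (G,((M,E),B)).
G is sister to the clade containing all other ingroup taxa, so it is the earliest-diverging (most basal) ingroup lineage.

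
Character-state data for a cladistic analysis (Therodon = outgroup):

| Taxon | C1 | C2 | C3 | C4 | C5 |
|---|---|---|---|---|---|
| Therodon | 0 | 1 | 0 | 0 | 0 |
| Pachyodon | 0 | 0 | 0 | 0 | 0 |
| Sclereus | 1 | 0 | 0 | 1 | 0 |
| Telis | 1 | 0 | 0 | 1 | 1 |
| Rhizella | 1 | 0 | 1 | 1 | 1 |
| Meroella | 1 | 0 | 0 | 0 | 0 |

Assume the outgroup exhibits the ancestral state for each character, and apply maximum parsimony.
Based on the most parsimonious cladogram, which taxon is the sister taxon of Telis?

Rhizella

Character polarity is set by the outgroup: the derived state is whichever differs from the outgroup's state, so for C2 the derived state is '0', and for the remaining characters it is '1'.
Only Meroella, Rhizella, Sclereus, and Telis show the derived state '1' for C1, supporting them as a clade.
C2 (derived state '0') is shared by all ingroup taxa — unites the whole ingroup.
C3: derived state '1' in Rhizella only — an autapomorphy, so it tells us nothing about relationships among taxa.
C4: derived state '1' in Rhizella, Sclereus, and Telis only — synapomorphy for {Rhizella, Sclereus, Telis}.
C5: derived state '1' in Rhizella and Telis only — synapomorphy for {Rhizella, Telis}.
Most parsimonious ingroup topology: (Pachyodon,((Sclereus,(Telis,Rhizella)),Meroella)).
Telis and Rhizella form a cherry on this tree, so they are sister taxa.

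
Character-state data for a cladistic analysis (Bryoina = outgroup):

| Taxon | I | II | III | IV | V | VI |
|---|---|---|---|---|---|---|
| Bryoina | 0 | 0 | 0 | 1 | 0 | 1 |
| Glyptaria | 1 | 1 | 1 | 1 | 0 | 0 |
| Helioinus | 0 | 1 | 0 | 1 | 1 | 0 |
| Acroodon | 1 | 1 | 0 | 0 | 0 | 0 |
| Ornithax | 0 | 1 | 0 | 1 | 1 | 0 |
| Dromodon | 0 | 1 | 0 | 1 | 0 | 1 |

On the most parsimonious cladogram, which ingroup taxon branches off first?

Character polarity is set by the outgroup: the derived state is whichever differs from the outgroup's state, so for IV, VI the derived state is '0', and for the remaining characters it is '1'.
Only Acroodon and Glyptaria show the derived state '1' for I, supporting them as a clade.
All ingroup taxa share the derived state '1' for II; it defines the ingroup but does not resolve relationships within it.
III: derived state '1' in Glyptaria only — an autapomorphy, so it tells us nothing about relationships among taxa.
IV (derived state '0') is unique to Acroodon (autapomorphy; uninformative for grouping).
V (derived state '1') is shared by Helioinus and Ornithax — a synapomorphy uniting that clade.
Only Acroodon, Glyptaria, Helioinus, and Ornithax show the derived state '0' for VI, supporting them as a clade.
Most parsimonious ingroup topology: (((Glyptaria,Acroodon),(Helioinus,Ornithax)),Dromodon).
Dromodon is sister to the clade containing all other ingroup taxa, so it is the earliest-diverging (most basal) ingroup lineage.

Dromodon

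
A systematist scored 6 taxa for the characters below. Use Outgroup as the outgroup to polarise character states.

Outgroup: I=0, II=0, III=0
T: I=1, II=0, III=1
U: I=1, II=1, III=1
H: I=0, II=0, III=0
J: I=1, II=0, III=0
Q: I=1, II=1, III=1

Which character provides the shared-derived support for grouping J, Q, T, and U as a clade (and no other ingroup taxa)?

I

The outgroup has state '0' for every character, so '1' is the derived state throughout.
I: derived state '1' in J, Q, T, and U only — synapomorphy for {J, Q, T, U}.
II: derived state '1' in Q and U only — synapomorphy for {Q, U}.
Only Q, T, and U show the derived state '1' for III, supporting them as a clade.
Most parsimonious ingroup topology: ((((Q,U),T),J),H).
The clade {J, Q, T, U} is supported by I: its derived state '1' occurs in exactly those taxa and in no other taxon (including the outgroup).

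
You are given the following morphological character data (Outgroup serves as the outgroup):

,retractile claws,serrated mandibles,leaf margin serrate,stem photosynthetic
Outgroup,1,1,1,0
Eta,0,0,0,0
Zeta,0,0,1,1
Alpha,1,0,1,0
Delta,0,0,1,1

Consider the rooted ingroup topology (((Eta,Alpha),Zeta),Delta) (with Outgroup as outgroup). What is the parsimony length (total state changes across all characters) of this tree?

Map each character onto (((Eta,Alpha),Zeta),Delta) (rooted by Outgroup) and count the minimum state changes it requires (Fitch parsimony):
retractile claws: 2; serrated mandibles: 1; leaf margin serrate: 1; stem photosynthetic: 2.
Total tree length = 6.

6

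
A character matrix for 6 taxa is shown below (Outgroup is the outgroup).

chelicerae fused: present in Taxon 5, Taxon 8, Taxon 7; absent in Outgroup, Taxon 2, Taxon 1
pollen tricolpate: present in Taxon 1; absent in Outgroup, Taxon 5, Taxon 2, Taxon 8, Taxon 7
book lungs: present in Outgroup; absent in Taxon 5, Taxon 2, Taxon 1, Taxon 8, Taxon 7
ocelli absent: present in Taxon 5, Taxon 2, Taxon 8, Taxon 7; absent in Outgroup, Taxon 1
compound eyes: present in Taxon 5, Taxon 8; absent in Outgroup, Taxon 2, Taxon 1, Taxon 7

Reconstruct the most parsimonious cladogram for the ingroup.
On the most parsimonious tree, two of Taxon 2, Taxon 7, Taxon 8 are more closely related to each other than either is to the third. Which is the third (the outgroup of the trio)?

Taxon 2

Character polarity is set by the outgroup: the derived state is whichever differs from the outgroup's state, so for book lungs the derived state is 'absent', and for the remaining characters it is 'present'.
chelicerae fused: derived state 'present' in Taxon 5, Taxon 7, and Taxon 8 only — synapomorphy for {Taxon 5, Taxon 7, Taxon 8}.
pollen tricolpate (derived state 'present') is unique to Taxon 1 (autapomorphy; uninformative for grouping).
All ingroup taxa share the derived state 'absent' for book lungs; it defines the ingroup but does not resolve relationships within it.
ocelli absent (derived state 'present') is shared by Taxon 2, Taxon 5, Taxon 7, and Taxon 8 — a synapomorphy uniting that clade.
compound eyes (derived state 'present') is shared by Taxon 5 and Taxon 8 — a synapomorphy uniting that clade.
Most parsimonious ingroup topology: ((((Taxon 5,Taxon 8),Taxon 7),Taxon 2),Taxon 1).
Taxon 7 and Taxon 8 share a more recent common ancestor with each other than either does with Taxon 2, so Taxon 2 is the least closely related of the three.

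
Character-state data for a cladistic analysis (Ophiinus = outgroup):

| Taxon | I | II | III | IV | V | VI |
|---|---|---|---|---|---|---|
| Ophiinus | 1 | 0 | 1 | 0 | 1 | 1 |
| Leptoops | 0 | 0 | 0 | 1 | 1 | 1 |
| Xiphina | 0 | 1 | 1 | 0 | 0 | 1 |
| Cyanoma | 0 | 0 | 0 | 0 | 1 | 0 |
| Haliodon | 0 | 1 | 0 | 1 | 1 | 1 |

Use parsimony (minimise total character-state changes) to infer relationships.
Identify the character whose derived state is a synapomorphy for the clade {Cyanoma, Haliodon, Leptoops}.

Character polarity is set by the outgroup: the derived state is whichever differs from the outgroup's state, so for I, III, V, VI the derived state is '0', and for the remaining characters it is '1'.
All ingroup taxa share the derived state '0' for I; it defines the ingroup but does not resolve relationships within it.
II (state '1') occurs in Haliodon and Xiphina but conflicts with the nesting implied by the other characters — most parsimoniously interpreted as homoplasy.
III (derived state '0') is shared by Cyanoma, Haliodon, and Leptoops — a synapomorphy uniting that clade.
Only Haliodon and Leptoops show the derived state '1' for IV, supporting them as a clade.
V (derived state '0') is unique to Xiphina (autapomorphy; uninformative for grouping).
VI: derived state '0' in Cyanoma only — an autapomorphy, so it tells us nothing about relationships among taxa.
Most parsimonious ingroup topology: (((Leptoops,Haliodon),Cyanoma),Xiphina).
The clade {Cyanoma, Haliodon, Leptoops} is supported by III: its derived state '0' occurs in exactly those taxa and in no other taxon (including the outgroup).

III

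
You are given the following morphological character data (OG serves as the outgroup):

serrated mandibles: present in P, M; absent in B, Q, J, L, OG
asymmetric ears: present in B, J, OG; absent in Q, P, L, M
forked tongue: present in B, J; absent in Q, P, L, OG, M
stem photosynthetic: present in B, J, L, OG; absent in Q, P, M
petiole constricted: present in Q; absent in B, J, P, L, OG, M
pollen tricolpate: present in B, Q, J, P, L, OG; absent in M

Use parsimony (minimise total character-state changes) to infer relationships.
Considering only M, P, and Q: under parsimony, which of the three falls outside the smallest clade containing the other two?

Character polarity is set by the outgroup: the derived state is whichever differs from the outgroup's state, so for asymmetric ears, stem photosynthetic, pollen tricolpate the derived state is 'absent', and for the remaining characters it is 'present'.
Only M and P show the derived state 'present' for serrated mandibles, supporting them as a clade.
asymmetric ears (derived state 'absent') is shared by L, M, P, and Q — a synapomorphy uniting that clade.
Only B and J show the derived state 'present' for forked tongue, supporting them as a clade.
Only M, P, and Q show the derived state 'absent' for stem photosynthetic, supporting them as a clade.
petiole constricted: derived state 'present' in Q only — an autapomorphy, so it tells us nothing about relationships among taxa.
pollen tricolpate (derived state 'absent') is unique to M (autapomorphy; uninformative for grouping).
Most parsimonious ingroup topology: ((((P,M),Q),L),(B,J)).
M and P share a more recent common ancestor with each other than either does with Q, so Q is the least closely related of the three.

Q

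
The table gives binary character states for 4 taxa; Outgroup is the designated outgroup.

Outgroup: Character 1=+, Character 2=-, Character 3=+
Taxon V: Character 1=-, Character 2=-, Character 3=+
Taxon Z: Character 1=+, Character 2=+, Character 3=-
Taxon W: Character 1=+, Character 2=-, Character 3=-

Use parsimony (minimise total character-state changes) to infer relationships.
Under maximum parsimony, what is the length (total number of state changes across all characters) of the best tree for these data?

3

Character polarity is set by the outgroup: the derived state is whichever differs from the outgroup's state, so for Character 1, Character 3 the derived state is '-', and for the remaining characters it is '+'.
Character 1: derived state '-' in Taxon V only — an autapomorphy, so it tells us nothing about relationships among taxa.
Character 2 (derived state '+') is unique to Taxon Z (autapomorphy; uninformative for grouping).
Character 3 (derived state '-') is shared by Taxon W and Taxon Z — a synapomorphy uniting that clade.
Most parsimonious ingroup topology: (Taxon V,(Taxon Z,Taxon W)).
Changes per character on this tree: Character 1: 1; Character 2: 1; Character 3: 1.
Total = 3.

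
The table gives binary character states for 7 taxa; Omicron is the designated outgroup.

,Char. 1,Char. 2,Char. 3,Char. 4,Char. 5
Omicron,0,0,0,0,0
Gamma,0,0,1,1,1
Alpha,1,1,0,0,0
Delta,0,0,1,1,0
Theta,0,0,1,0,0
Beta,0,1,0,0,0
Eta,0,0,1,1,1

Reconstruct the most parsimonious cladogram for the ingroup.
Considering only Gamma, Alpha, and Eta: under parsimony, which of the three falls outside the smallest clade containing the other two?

The outgroup has state '0' for every character, so '1' is the derived state throughout.
Char. 1 (derived state '1') is unique to Alpha (autapomorphy; uninformative for grouping).
Only Alpha and Beta show the derived state '1' for Char. 2, supporting them as a clade.
Char. 3: derived state '1' in Delta, Eta, Gamma, and Theta only — synapomorphy for {Delta, Eta, Gamma, Theta}.
Char. 4: derived state '1' in Delta, Eta, and Gamma only — synapomorphy for {Delta, Eta, Gamma}.
Char. 5 (derived state '1') is shared by Eta and Gamma — a synapomorphy uniting that clade.
Most parsimonious ingroup topology: ((((Gamma,Eta),Delta),Theta),(Alpha,Beta)).
Gamma and Eta share a more recent common ancestor with each other than either does with Alpha, so Alpha is the least closely related of the three.

Alpha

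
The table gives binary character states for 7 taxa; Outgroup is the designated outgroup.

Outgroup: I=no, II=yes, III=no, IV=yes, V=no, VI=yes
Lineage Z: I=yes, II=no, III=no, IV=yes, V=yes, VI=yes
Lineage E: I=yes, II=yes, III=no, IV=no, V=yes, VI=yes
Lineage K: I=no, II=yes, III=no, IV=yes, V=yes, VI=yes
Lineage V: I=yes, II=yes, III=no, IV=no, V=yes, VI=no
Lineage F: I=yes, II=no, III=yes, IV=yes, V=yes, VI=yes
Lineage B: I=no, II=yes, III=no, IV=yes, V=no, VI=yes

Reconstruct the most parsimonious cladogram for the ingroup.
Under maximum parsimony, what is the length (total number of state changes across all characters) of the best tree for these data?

6

Character polarity is set by the outgroup: the derived state is whichever differs from the outgroup's state, so for II, IV, VI the derived state is 'no', and for the remaining characters it is 'yes'.
I: derived state 'yes' in Lineage E, Lineage F, Lineage V, and Lineage Z only — synapomorphy for {Lineage E, Lineage F, Lineage V, Lineage Z}.
II (derived state 'no') is shared by Lineage F and Lineage Z — a synapomorphy uniting that clade.
III: derived state 'yes' in Lineage F only — an autapomorphy, so it tells us nothing about relationships among taxa.
IV (derived state 'no') is shared by Lineage E and Lineage V — a synapomorphy uniting that clade.
V: derived state 'yes' in Lineage E, Lineage F, Lineage K, Lineage V, and Lineage Z only — synapomorphy for {Lineage E, Lineage F, Lineage K, Lineage V, Lineage Z}.
VI (derived state 'no') is unique to Lineage V (autapomorphy; uninformative for grouping).
Most parsimonious ingroup topology: ((((Lineage Z,Lineage F),(Lineage E,Lineage V)),Lineage K),Lineage B).
Changes per character on this tree: I: 1; II: 1; III: 1; IV: 1; V: 1; VI: 1.
Total = 6.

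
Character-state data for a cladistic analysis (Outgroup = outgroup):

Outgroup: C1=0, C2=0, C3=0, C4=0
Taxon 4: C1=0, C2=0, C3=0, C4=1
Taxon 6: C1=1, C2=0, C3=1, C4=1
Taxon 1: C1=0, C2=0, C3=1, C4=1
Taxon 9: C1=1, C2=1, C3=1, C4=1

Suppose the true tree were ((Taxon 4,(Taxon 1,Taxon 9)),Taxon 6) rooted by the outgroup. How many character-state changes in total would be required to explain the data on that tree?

6

Map each character onto ((Taxon 4,(Taxon 1,Taxon 9)),Taxon 6) (rooted by Outgroup) and count the minimum state changes it requires (Fitch parsimony):
C1: 2; C2: 1; C3: 2; C4: 1.
Total tree length = 6.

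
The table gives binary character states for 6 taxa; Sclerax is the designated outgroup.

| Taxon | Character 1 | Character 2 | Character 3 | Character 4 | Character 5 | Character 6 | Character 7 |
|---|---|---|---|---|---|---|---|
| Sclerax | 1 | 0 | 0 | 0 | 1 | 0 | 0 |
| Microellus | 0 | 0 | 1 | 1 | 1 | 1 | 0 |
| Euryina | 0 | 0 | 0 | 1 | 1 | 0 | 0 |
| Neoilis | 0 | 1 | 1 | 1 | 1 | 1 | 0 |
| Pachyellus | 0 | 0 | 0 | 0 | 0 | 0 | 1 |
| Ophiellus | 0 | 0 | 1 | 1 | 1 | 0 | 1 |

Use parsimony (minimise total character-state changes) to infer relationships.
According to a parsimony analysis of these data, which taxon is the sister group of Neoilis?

Character polarity is set by the outgroup: the derived state is whichever differs from the outgroup's state, so for Character 1, Character 5 the derived state is '0', and for the remaining characters it is '1'.
All ingroup taxa share the derived state '0' for Character 1; it defines the ingroup but does not resolve relationships within it.
Character 2: derived state '1' in Neoilis only — an autapomorphy, so it tells us nothing about relationships among taxa.
Character 3 (derived state '1') is shared by Microellus, Neoilis, and Ophiellus — a synapomorphy uniting that clade.
Only Euryina, Microellus, Neoilis, and Ophiellus show the derived state '1' for Character 4, supporting them as a clade.
Character 5 (derived state '0') is unique to Pachyellus (autapomorphy; uninformative for grouping).
Character 6 (derived state '1') is shared by Microellus and Neoilis — a synapomorphy uniting that clade.
Character 7 (state '1') occurs in Ophiellus and Pachyellus but conflicts with the nesting implied by the other characters — most parsimoniously interpreted as homoplasy.
Most parsimonious ingroup topology: ((((Microellus,Neoilis),Ophiellus),Euryina),Pachyellus).
Neoilis and Microellus form a cherry on this tree, so they are sister taxa.

Microellus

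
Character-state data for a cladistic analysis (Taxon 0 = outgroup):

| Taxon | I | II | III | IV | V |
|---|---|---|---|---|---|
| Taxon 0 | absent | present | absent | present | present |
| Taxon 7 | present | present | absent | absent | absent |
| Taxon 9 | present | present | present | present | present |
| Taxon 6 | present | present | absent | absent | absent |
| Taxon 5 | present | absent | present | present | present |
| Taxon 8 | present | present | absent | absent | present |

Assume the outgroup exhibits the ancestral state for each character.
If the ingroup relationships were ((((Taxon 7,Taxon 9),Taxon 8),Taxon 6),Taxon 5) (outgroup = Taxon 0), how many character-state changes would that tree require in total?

8

Map each character onto ((((Taxon 7,Taxon 9),Taxon 8),Taxon 6),Taxon 5) (rooted by Taxon 0) and count the minimum state changes it requires (Fitch parsimony):
I: 1; II: 1; III: 2; IV: 2; V: 2.
Total tree length = 8.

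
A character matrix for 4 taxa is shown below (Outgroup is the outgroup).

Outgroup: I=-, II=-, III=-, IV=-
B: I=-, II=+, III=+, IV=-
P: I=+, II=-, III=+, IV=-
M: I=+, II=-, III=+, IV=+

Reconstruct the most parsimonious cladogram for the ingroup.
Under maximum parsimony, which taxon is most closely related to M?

P

The outgroup has state '-' for every character, so '+' is the derived state throughout.
I (derived state '+') is shared by M and P — a synapomorphy uniting that clade.
II (derived state '+') is unique to B (autapomorphy; uninformative for grouping).
All ingroup taxa share the derived state '+' for III; it defines the ingroup but does not resolve relationships within it.
IV: derived state '+' in M only — an autapomorphy, so it tells us nothing about relationships among taxa.
Most parsimonious ingroup topology: (B,(P,M)).
M and P form a cherry on this tree, so they are sister taxa.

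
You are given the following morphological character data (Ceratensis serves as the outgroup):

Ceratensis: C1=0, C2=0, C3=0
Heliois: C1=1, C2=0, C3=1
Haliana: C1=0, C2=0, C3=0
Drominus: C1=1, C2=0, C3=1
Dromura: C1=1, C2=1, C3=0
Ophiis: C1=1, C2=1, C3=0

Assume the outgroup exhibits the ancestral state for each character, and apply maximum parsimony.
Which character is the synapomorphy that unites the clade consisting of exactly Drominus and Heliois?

The outgroup has state '0' for every character, so '1' is the derived state throughout.
C1: derived state '1' in Drominus, Dromura, Heliois, and Ophiis only — synapomorphy for {Drominus, Dromura, Heliois, Ophiis}.
Only Dromura and Ophiis show the derived state '1' for C2, supporting them as a clade.
Only Drominus and Heliois show the derived state '1' for C3, supporting them as a clade.
Most parsimonious ingroup topology: (((Heliois,Drominus),(Dromura,Ophiis)),Haliana).
The clade {Drominus, Heliois} is supported by C3: its derived state '1' occurs in exactly those taxa and in no other taxon (including the outgroup).

C3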